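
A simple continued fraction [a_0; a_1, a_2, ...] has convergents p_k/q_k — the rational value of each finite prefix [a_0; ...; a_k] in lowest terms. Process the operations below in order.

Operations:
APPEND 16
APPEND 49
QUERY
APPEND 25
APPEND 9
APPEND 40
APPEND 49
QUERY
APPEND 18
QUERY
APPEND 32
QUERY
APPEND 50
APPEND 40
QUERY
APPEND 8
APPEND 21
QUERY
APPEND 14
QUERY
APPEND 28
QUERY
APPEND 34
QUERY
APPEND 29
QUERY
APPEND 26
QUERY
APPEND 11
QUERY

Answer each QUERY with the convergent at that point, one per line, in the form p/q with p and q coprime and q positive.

785/49
349145803/21793837
6291746255/392733612
201685025963/12589269421
403823406802163/25206837455901
68458057153498052/4273182510345171
961653477946434437/60026839700684264
26994755439653662288/1685024694129504563
918783338426170952229/57350866440103839406
26671711569798611276929/1664860151457140847337
694383284153190064152383/43343714804325765870168
7664887837254889316953142/478445722999040565419185

APPEND 16: p_0 = 16·1 + 0 = 16, q_0 = 16·0 + 1 = 1 → 16/1
APPEND 49: p_1 = 49·16 + 1 = 785, q_1 = 49·1 + 0 = 49 → 785/49
APPEND 25: p_2 = 25·785 + 16 = 19641, q_2 = 25·49 + 1 = 1226 → 19641/1226
APPEND 9: p_3 = 9·19641 + 785 = 177554, q_3 = 9·1226 + 49 = 11083 → 177554/11083
APPEND 40: p_4 = 40·177554 + 19641 = 7121801, q_4 = 40·11083 + 1226 = 444546 → 7121801/444546
APPEND 49: p_5 = 49·7121801 + 177554 = 349145803, q_5 = 49·444546 + 11083 = 21793837 → 349145803/21793837
APPEND 18: p_6 = 18·349145803 + 7121801 = 6291746255, q_6 = 18·21793837 + 444546 = 392733612 → 6291746255/392733612
APPEND 32: p_7 = 32·6291746255 + 349145803 = 201685025963, q_7 = 32·392733612 + 21793837 = 12589269421 → 201685025963/12589269421
APPEND 50: p_8 = 50·201685025963 + 6291746255 = 10090543044405, q_8 = 50·12589269421 + 392733612 = 629856204662 → 10090543044405/629856204662
APPEND 40: p_9 = 40·10090543044405 + 201685025963 = 403823406802163, q_9 = 40·629856204662 + 12589269421 = 25206837455901 → 403823406802163/25206837455901
APPEND 8: p_10 = 8·403823406802163 + 10090543044405 = 3240677797461709, q_10 = 8·25206837455901 + 629856204662 = 202284555851870 → 3240677797461709/202284555851870
APPEND 21: p_11 = 21·3240677797461709 + 403823406802163 = 68458057153498052, q_11 = 21·202284555851870 + 25206837455901 = 4273182510345171 → 68458057153498052/4273182510345171
APPEND 14: p_12 = 14·68458057153498052 + 3240677797461709 = 961653477946434437, q_12 = 14·4273182510345171 + 202284555851870 = 60026839700684264 → 961653477946434437/60026839700684264
APPEND 28: p_13 = 28·961653477946434437 + 68458057153498052 = 26994755439653662288, q_13 = 28·60026839700684264 + 4273182510345171 = 1685024694129504563 → 26994755439653662288/1685024694129504563
APPEND 34: p_14 = 34·26994755439653662288 + 961653477946434437 = 918783338426170952229, q_14 = 34·1685024694129504563 + 60026839700684264 = 57350866440103839406 → 918783338426170952229/57350866440103839406
APPEND 29: p_15 = 29·918783338426170952229 + 26994755439653662288 = 26671711569798611276929, q_15 = 29·57350866440103839406 + 1685024694129504563 = 1664860151457140847337 → 26671711569798611276929/1664860151457140847337
APPEND 26: p_16 = 26·26671711569798611276929 + 918783338426170952229 = 694383284153190064152383, q_16 = 26·1664860151457140847337 + 57350866440103839406 = 43343714804325765870168 → 694383284153190064152383/43343714804325765870168
APPEND 11: p_17 = 11·694383284153190064152383 + 26671711569798611276929 = 7664887837254889316953142, q_17 = 11·43343714804325765870168 + 1664860151457140847337 = 478445722999040565419185 → 7664887837254889316953142/478445722999040565419185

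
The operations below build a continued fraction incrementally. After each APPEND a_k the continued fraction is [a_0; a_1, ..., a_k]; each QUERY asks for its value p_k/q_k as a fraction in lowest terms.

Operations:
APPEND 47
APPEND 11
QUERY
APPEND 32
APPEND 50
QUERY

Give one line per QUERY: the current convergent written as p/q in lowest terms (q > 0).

APPEND 47: p_0 = 47·1 + 0 = 47, q_0 = 47·0 + 1 = 1 → 47/1
APPEND 11: p_1 = 11·47 + 1 = 518, q_1 = 11·1 + 0 = 11 → 518/11
APPEND 32: p_2 = 32·518 + 47 = 16623, q_2 = 32·11 + 1 = 353 → 16623/353
APPEND 50: p_3 = 50·16623 + 518 = 831668, q_3 = 50·353 + 11 = 17661 → 831668/17661

518/11
831668/17661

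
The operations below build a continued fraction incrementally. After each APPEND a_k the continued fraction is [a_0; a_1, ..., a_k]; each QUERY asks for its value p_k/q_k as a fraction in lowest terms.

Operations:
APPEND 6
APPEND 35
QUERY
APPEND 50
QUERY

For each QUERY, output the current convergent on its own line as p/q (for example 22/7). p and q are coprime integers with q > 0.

APPEND 6: p_0 = 6·1 + 0 = 6, q_0 = 6·0 + 1 = 1 → 6/1
APPEND 35: p_1 = 35·6 + 1 = 211, q_1 = 35·1 + 0 = 35 → 211/35
APPEND 50: p_2 = 50·211 + 6 = 10556, q_2 = 50·35 + 1 = 1751 → 10556/1751

211/35
10556/1751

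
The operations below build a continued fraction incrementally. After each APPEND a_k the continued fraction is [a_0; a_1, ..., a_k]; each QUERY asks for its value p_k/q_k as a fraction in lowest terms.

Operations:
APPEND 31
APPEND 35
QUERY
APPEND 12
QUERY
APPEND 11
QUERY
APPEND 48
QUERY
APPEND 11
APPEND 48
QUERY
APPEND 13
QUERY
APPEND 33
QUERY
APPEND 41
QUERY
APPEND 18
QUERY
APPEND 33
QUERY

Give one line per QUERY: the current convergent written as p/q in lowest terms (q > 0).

APPEND 31: p_0 = 31·1 + 0 = 31, q_0 = 31·0 + 1 = 1 → 31/1
APPEND 35: p_1 = 35·31 + 1 = 1086, q_1 = 35·1 + 0 = 35 → 1086/35
APPEND 12: p_2 = 12·1086 + 31 = 13063, q_2 = 12·35 + 1 = 421 → 13063/421
APPEND 11: p_3 = 11·13063 + 1086 = 144779, q_3 = 11·421 + 35 = 4666 → 144779/4666
APPEND 48: p_4 = 48·144779 + 13063 = 6962455, q_4 = 48·4666 + 421 = 224389 → 6962455/224389
APPEND 11: p_5 = 11·6962455 + 144779 = 76731784, q_5 = 11·224389 + 4666 = 2472945 → 76731784/2472945
APPEND 48: p_6 = 48·76731784 + 6962455 = 3690088087, q_6 = 48·2472945 + 224389 = 118925749 → 3690088087/118925749
APPEND 13: p_7 = 13·3690088087 + 76731784 = 48047876915, q_7 = 13·118925749 + 2472945 = 1548507682 → 48047876915/1548507682
APPEND 33: p_8 = 33·48047876915 + 3690088087 = 1589270026282, q_8 = 33·1548507682 + 118925749 = 51219679255 → 1589270026282/51219679255
APPEND 41: p_9 = 41·1589270026282 + 48047876915 = 65208118954477, q_9 = 41·51219679255 + 1548507682 = 2101555357137 → 65208118954477/2101555357137
APPEND 18: p_10 = 18·65208118954477 + 1589270026282 = 1175335411206868, q_10 = 18·2101555357137 + 51219679255 = 37879216107721 → 1175335411206868/37879216107721
APPEND 33: p_11 = 33·1175335411206868 + 65208118954477 = 38851276688781121, q_11 = 33·37879216107721 + 2101555357137 = 1252115686911930 → 38851276688781121/1252115686911930

1086/35
13063/421
144779/4666
6962455/224389
3690088087/118925749
48047876915/1548507682
1589270026282/51219679255
65208118954477/2101555357137
1175335411206868/37879216107721
38851276688781121/1252115686911930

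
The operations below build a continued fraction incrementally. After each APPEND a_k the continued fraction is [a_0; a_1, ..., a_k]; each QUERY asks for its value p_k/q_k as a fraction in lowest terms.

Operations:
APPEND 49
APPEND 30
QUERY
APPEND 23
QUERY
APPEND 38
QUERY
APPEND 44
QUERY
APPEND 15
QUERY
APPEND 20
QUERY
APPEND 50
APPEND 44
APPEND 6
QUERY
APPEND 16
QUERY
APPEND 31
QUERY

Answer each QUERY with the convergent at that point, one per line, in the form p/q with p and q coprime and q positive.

APPEND 49: p_0 = 49·1 + 0 = 49, q_0 = 49·0 + 1 = 1 → 49/1
APPEND 30: p_1 = 30·49 + 1 = 1471, q_1 = 30·1 + 0 = 30 → 1471/30
APPEND 23: p_2 = 23·1471 + 49 = 33882, q_2 = 23·30 + 1 = 691 → 33882/691
APPEND 38: p_3 = 38·33882 + 1471 = 1288987, q_3 = 38·691 + 30 = 26288 → 1288987/26288
APPEND 44: p_4 = 44·1288987 + 33882 = 56749310, q_4 = 44·26288 + 691 = 1157363 → 56749310/1157363
APPEND 15: p_5 = 15·56749310 + 1288987 = 852528637, q_5 = 15·1157363 + 26288 = 17386733 → 852528637/17386733
APPEND 20: p_6 = 20·852528637 + 56749310 = 17107322050, q_6 = 20·17386733 + 1157363 = 348892023 → 17107322050/348892023
APPEND 50: p_7 = 50·17107322050 + 852528637 = 856218631137, q_7 = 50·348892023 + 17386733 = 17461987883 → 856218631137/17461987883
APPEND 44: p_8 = 44·856218631137 + 17107322050 = 37690727092078, q_8 = 44·17461987883 + 348892023 = 768676358875 → 37690727092078/768676358875
APPEND 6: p_9 = 6·37690727092078 + 856218631137 = 227000581183605, q_9 = 6·768676358875 + 17461987883 = 4629520141133 → 227000581183605/4629520141133
APPEND 16: p_10 = 16·227000581183605 + 37690727092078 = 3669700026029758, q_10 = 16·4629520141133 + 768676358875 = 74840998617003 → 3669700026029758/74840998617003
APPEND 31: p_11 = 31·3669700026029758 + 227000581183605 = 113987701388106103, q_11 = 31·74840998617003 + 4629520141133 = 2324700477268226 → 113987701388106103/2324700477268226

1471/30
33882/691
1288987/26288
56749310/1157363
852528637/17386733
17107322050/348892023
227000581183605/4629520141133
3669700026029758/74840998617003
113987701388106103/2324700477268226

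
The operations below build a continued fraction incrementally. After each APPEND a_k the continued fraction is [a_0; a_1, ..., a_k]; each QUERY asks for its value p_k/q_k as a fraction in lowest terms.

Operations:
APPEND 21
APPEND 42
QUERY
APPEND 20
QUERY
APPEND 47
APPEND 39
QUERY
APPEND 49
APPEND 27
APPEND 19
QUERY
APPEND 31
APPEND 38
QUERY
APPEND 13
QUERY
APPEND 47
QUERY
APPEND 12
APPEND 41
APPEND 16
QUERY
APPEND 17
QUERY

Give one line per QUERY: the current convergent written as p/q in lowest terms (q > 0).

883/42
17681/841
32461391/1544032
818616951615/38937665026
966783436977217/45985231001432
12593604807546600/599017116001153
592866209391667417/28199789683055623
4691917052552730710500/223171892741352179221
80055389272423623525681/3807849232618489516169

APPEND 21: p_0 = 21·1 + 0 = 21, q_0 = 21·0 + 1 = 1 → 21/1
APPEND 42: p_1 = 42·21 + 1 = 883, q_1 = 42·1 + 0 = 42 → 883/42
APPEND 20: p_2 = 20·883 + 21 = 17681, q_2 = 20·42 + 1 = 841 → 17681/841
APPEND 47: p_3 = 47·17681 + 883 = 831890, q_3 = 47·841 + 42 = 39569 → 831890/39569
APPEND 39: p_4 = 39·831890 + 17681 = 32461391, q_4 = 39·39569 + 841 = 1544032 → 32461391/1544032
APPEND 49: p_5 = 49·32461391 + 831890 = 1591440049, q_5 = 49·1544032 + 39569 = 75697137 → 1591440049/75697137
APPEND 27: p_6 = 27·1591440049 + 32461391 = 43001342714, q_6 = 27·75697137 + 1544032 = 2045366731 → 43001342714/2045366731
APPEND 19: p_7 = 19·43001342714 + 1591440049 = 818616951615, q_7 = 19·2045366731 + 75697137 = 38937665026 → 818616951615/38937665026
APPEND 31: p_8 = 31·818616951615 + 43001342714 = 25420126842779, q_8 = 31·38937665026 + 2045366731 = 1209112982537 → 25420126842779/1209112982537
APPEND 38: p_9 = 38·25420126842779 + 818616951615 = 966783436977217, q_9 = 38·1209112982537 + 38937665026 = 45985231001432 → 966783436977217/45985231001432
APPEND 13: p_10 = 13·966783436977217 + 25420126842779 = 12593604807546600, q_10 = 13·45985231001432 + 1209112982537 = 599017116001153 → 12593604807546600/599017116001153
APPEND 47: p_11 = 47·12593604807546600 + 966783436977217 = 592866209391667417, q_11 = 47·599017116001153 + 45985231001432 = 28199789683055623 → 592866209391667417/28199789683055623
APPEND 12: p_12 = 12·592866209391667417 + 12593604807546600 = 7126988117507555604, q_12 = 12·28199789683055623 + 599017116001153 = 338996493312668629 → 7126988117507555604/338996493312668629
APPEND 41: p_13 = 41·7126988117507555604 + 592866209391667417 = 292799379027201447181, q_13 = 41·338996493312668629 + 28199789683055623 = 13927056015502469412 → 292799379027201447181/13927056015502469412
APPEND 16: p_14 = 16·292799379027201447181 + 7126988117507555604 = 4691917052552730710500, q_14 = 16·13927056015502469412 + 338996493312668629 = 223171892741352179221 → 4691917052552730710500/223171892741352179221
APPEND 17: p_15 = 17·4691917052552730710500 + 292799379027201447181 = 80055389272423623525681, q_15 = 17·223171892741352179221 + 13927056015502469412 = 3807849232618489516169 → 80055389272423623525681/3807849232618489516169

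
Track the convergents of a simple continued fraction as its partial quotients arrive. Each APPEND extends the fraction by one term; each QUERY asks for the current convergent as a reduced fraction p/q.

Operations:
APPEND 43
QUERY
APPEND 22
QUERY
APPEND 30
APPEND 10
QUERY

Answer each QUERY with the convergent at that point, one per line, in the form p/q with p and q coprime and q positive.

43/1
947/22
285477/6632

APPEND 43: p_0 = 43·1 + 0 = 43, q_0 = 43·0 + 1 = 1 → 43/1
APPEND 22: p_1 = 22·43 + 1 = 947, q_1 = 22·1 + 0 = 22 → 947/22
APPEND 30: p_2 = 30·947 + 43 = 28453, q_2 = 30·22 + 1 = 661 → 28453/661
APPEND 10: p_3 = 10·28453 + 947 = 285477, q_3 = 10·661 + 22 = 6632 → 285477/6632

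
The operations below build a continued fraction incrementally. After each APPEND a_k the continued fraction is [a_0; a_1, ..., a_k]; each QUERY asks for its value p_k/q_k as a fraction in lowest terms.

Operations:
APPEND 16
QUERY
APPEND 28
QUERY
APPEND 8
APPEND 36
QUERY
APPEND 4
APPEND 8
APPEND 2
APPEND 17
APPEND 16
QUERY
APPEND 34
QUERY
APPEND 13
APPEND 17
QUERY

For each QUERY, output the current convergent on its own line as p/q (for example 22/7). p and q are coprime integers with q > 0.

APPEND 16: p_0 = 16·1 + 0 = 16, q_0 = 16·0 + 1 = 1 → 16/1
APPEND 28: p_1 = 28·16 + 1 = 449, q_1 = 28·1 + 0 = 28 → 449/28
APPEND 8: p_2 = 8·449 + 16 = 3608, q_2 = 8·28 + 1 = 225 → 3608/225
APPEND 36: p_3 = 36·3608 + 449 = 130337, q_3 = 36·225 + 28 = 8128 → 130337/8128
APPEND 4: p_4 = 4·130337 + 3608 = 524956, q_4 = 4·8128 + 225 = 32737 → 524956/32737
APPEND 8: p_5 = 8·524956 + 130337 = 4329985, q_5 = 8·32737 + 8128 = 270024 → 4329985/270024
APPEND 2: p_6 = 2·4329985 + 524956 = 9184926, q_6 = 2·270024 + 32737 = 572785 → 9184926/572785
APPEND 17: p_7 = 17·9184926 + 4329985 = 160473727, q_7 = 17·572785 + 270024 = 10007369 → 160473727/10007369
APPEND 16: p_8 = 16·160473727 + 9184926 = 2576764558, q_8 = 16·10007369 + 572785 = 160690689 → 2576764558/160690689
APPEND 34: p_9 = 34·2576764558 + 160473727 = 87770468699, q_9 = 34·160690689 + 10007369 = 5473490795 → 87770468699/5473490795
APPEND 13: p_10 = 13·87770468699 + 2576764558 = 1143592857645, q_10 = 13·5473490795 + 160690689 = 71316071024 → 1143592857645/71316071024
APPEND 17: p_11 = 17·1143592857645 + 87770468699 = 19528849048664, q_11 = 17·71316071024 + 5473490795 = 1217846698203 → 19528849048664/1217846698203

16/1
449/28
130337/8128
2576764558/160690689
87770468699/5473490795
19528849048664/1217846698203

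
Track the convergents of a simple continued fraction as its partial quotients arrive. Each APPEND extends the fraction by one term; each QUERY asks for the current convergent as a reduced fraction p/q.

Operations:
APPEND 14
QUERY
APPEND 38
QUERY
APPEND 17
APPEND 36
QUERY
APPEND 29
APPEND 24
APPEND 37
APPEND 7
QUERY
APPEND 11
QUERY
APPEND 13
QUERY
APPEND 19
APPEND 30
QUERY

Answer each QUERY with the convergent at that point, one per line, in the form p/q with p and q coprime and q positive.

APPEND 14: p_0 = 14·1 + 0 = 14, q_0 = 14·0 + 1 = 1 → 14/1
APPEND 38: p_1 = 38·14 + 1 = 533, q_1 = 38·1 + 0 = 38 → 533/38
APPEND 17: p_2 = 17·533 + 14 = 9075, q_2 = 17·38 + 1 = 647 → 9075/647
APPEND 36: p_3 = 36·9075 + 533 = 327233, q_3 = 36·647 + 38 = 23330 → 327233/23330
APPEND 29: p_4 = 29·327233 + 9075 = 9498832, q_4 = 29·23330 + 647 = 677217 → 9498832/677217
APPEND 24: p_5 = 24·9498832 + 327233 = 228299201, q_5 = 24·677217 + 23330 = 16276538 → 228299201/16276538
APPEND 37: p_6 = 37·228299201 + 9498832 = 8456569269, q_6 = 37·16276538 + 677217 = 602909123 → 8456569269/602909123
APPEND 7: p_7 = 7·8456569269 + 228299201 = 59424284084, q_7 = 7·602909123 + 16276538 = 4236640399 → 59424284084/4236640399
APPEND 11: p_8 = 11·59424284084 + 8456569269 = 662123694193, q_8 = 11·4236640399 + 602909123 = 47205953512 → 662123694193/47205953512
APPEND 13: p_9 = 13·662123694193 + 59424284084 = 8667032308593, q_9 = 13·47205953512 + 4236640399 = 617914036055 → 8667032308593/617914036055
APPEND 19: p_10 = 19·8667032308593 + 662123694193 = 165335737557460, q_10 = 19·617914036055 + 47205953512 = 11787572638557 → 165335737557460/11787572638557
APPEND 30: p_11 = 30·165335737557460 + 8667032308593 = 4968739159032393, q_11 = 30·11787572638557 + 617914036055 = 354245093192765 → 4968739159032393/354245093192765

14/1
533/38
327233/23330
59424284084/4236640399
662123694193/47205953512
8667032308593/617914036055
4968739159032393/354245093192765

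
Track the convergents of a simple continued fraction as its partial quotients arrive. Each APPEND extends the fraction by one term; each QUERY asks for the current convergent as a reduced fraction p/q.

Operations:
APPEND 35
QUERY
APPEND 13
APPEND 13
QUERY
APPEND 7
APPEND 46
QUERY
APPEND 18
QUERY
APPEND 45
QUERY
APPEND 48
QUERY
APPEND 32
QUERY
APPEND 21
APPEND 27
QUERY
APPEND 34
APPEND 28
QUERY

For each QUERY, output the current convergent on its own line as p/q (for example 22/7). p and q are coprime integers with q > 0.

35/1
5963/170
1947025/55508
35088647/1000347
1580936140/45071123
75920023367/2164414251
2431021683884/69306327155
1382870157077021/39424433008817
1319306826205179081/37612297381368769

APPEND 35: p_0 = 35·1 + 0 = 35, q_0 = 35·0 + 1 = 1 → 35/1
APPEND 13: p_1 = 13·35 + 1 = 456, q_1 = 13·1 + 0 = 13 → 456/13
APPEND 13: p_2 = 13·456 + 35 = 5963, q_2 = 13·13 + 1 = 170 → 5963/170
APPEND 7: p_3 = 7·5963 + 456 = 42197, q_3 = 7·170 + 13 = 1203 → 42197/1203
APPEND 46: p_4 = 46·42197 + 5963 = 1947025, q_4 = 46·1203 + 170 = 55508 → 1947025/55508
APPEND 18: p_5 = 18·1947025 + 42197 = 35088647, q_5 = 18·55508 + 1203 = 1000347 → 35088647/1000347
APPEND 45: p_6 = 45·35088647 + 1947025 = 1580936140, q_6 = 45·1000347 + 55508 = 45071123 → 1580936140/45071123
APPEND 48: p_7 = 48·1580936140 + 35088647 = 75920023367, q_7 = 48·45071123 + 1000347 = 2164414251 → 75920023367/2164414251
APPEND 32: p_8 = 32·75920023367 + 1580936140 = 2431021683884, q_8 = 32·2164414251 + 45071123 = 69306327155 → 2431021683884/69306327155
APPEND 21: p_9 = 21·2431021683884 + 75920023367 = 51127375384931, q_9 = 21·69306327155 + 2164414251 = 1457597284506 → 51127375384931/1457597284506
APPEND 27: p_10 = 27·51127375384931 + 2431021683884 = 1382870157077021, q_10 = 27·1457597284506 + 69306327155 = 39424433008817 → 1382870157077021/39424433008817
APPEND 34: p_11 = 34·1382870157077021 + 51127375384931 = 47068712716003645, q_11 = 34·39424433008817 + 1457597284506 = 1341888319584284 → 47068712716003645/1341888319584284
APPEND 28: p_12 = 28·47068712716003645 + 1382870157077021 = 1319306826205179081, q_12 = 28·1341888319584284 + 39424433008817 = 37612297381368769 → 1319306826205179081/37612297381368769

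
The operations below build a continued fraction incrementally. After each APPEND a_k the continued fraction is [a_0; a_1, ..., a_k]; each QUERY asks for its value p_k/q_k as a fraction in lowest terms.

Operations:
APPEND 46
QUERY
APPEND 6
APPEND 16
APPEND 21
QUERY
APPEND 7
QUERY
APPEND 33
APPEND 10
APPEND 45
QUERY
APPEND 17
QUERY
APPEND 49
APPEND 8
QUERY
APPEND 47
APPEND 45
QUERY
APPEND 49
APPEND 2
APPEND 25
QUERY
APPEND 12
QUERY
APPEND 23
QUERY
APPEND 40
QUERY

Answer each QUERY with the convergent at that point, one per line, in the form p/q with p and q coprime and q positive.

46/1
94315/2043
664683/14398
9964923889/215854737
169624659336/3674316697
66742210510160/1445733299817
141600988234909445/3067283244192822
357561299783739091703/7745297524188361467
4304760385651059553237/93247367590880355560
99367050169758108816154/2152434752114436539347
3978986767175975412199397/86190637452168341929440

APPEND 46: p_0 = 46·1 + 0 = 46, q_0 = 46·0 + 1 = 1 → 46/1
APPEND 6: p_1 = 6·46 + 1 = 277, q_1 = 6·1 + 0 = 6 → 277/6
APPEND 16: p_2 = 16·277 + 46 = 4478, q_2 = 16·6 + 1 = 97 → 4478/97
APPEND 21: p_3 = 21·4478 + 277 = 94315, q_3 = 21·97 + 6 = 2043 → 94315/2043
APPEND 7: p_4 = 7·94315 + 4478 = 664683, q_4 = 7·2043 + 97 = 14398 → 664683/14398
APPEND 33: p_5 = 33·664683 + 94315 = 22028854, q_5 = 33·14398 + 2043 = 477177 → 22028854/477177
APPEND 10: p_6 = 10·22028854 + 664683 = 220953223, q_6 = 10·477177 + 14398 = 4786168 → 220953223/4786168
APPEND 45: p_7 = 45·220953223 + 22028854 = 9964923889, q_7 = 45·4786168 + 477177 = 215854737 → 9964923889/215854737
APPEND 17: p_8 = 17·9964923889 + 220953223 = 169624659336, q_8 = 17·215854737 + 4786168 = 3674316697 → 169624659336/3674316697
APPEND 49: p_9 = 49·169624659336 + 9964923889 = 8321573231353, q_9 = 49·3674316697 + 215854737 = 180257372890 → 8321573231353/180257372890
APPEND 8: p_10 = 8·8321573231353 + 169624659336 = 66742210510160, q_10 = 8·180257372890 + 3674316697 = 1445733299817 → 66742210510160/1445733299817
APPEND 47: p_11 = 47·66742210510160 + 8321573231353 = 3145205467208873, q_11 = 47·1445733299817 + 180257372890 = 68129722464289 → 3145205467208873/68129722464289
APPEND 45: p_12 = 45·3145205467208873 + 66742210510160 = 141600988234909445, q_12 = 45·68129722464289 + 1445733299817 = 3067283244192822 → 141600988234909445/3067283244192822
APPEND 49: p_13 = 49·141600988234909445 + 3145205467208873 = 6941593628977771678, q_13 = 49·3067283244192822 + 68129722464289 = 150365008687912567 → 6941593628977771678/150365008687912567
APPEND 2: p_14 = 2·6941593628977771678 + 141600988234909445 = 14024788246190452801, q_14 = 2·150365008687912567 + 3067283244192822 = 303797300620017956 → 14024788246190452801/303797300620017956
APPEND 25: p_15 = 25·14024788246190452801 + 6941593628977771678 = 357561299783739091703, q_15 = 25·303797300620017956 + 150365008687912567 = 7745297524188361467 → 357561299783739091703/7745297524188361467
APPEND 12: p_16 = 12·357561299783739091703 + 14024788246190452801 = 4304760385651059553237, q_16 = 12·7745297524188361467 + 303797300620017956 = 93247367590880355560 → 4304760385651059553237/93247367590880355560
APPEND 23: p_17 = 23·4304760385651059553237 + 357561299783739091703 = 99367050169758108816154, q_17 = 23·93247367590880355560 + 7745297524188361467 = 2152434752114436539347 → 99367050169758108816154/2152434752114436539347
APPEND 40: p_18 = 40·99367050169758108816154 + 4304760385651059553237 = 3978986767175975412199397, q_18 = 40·2152434752114436539347 + 93247367590880355560 = 86190637452168341929440 → 3978986767175975412199397/86190637452168341929440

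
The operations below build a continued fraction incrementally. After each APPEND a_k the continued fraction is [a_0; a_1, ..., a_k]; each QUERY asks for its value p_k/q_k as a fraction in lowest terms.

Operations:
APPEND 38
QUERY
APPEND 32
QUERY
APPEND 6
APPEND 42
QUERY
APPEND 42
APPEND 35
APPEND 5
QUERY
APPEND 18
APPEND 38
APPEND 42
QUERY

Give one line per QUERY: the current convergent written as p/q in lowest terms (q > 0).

APPEND 38: p_0 = 38·1 + 0 = 38, q_0 = 38·0 + 1 = 1 → 38/1
APPEND 32: p_1 = 32·38 + 1 = 1217, q_1 = 32·1 + 0 = 32 → 1217/32
APPEND 6: p_2 = 6·1217 + 38 = 7340, q_2 = 6·32 + 1 = 193 → 7340/193
APPEND 42: p_3 = 42·7340 + 1217 = 309497, q_3 = 42·193 + 32 = 8138 → 309497/8138
APPEND 42: p_4 = 42·309497 + 7340 = 13006214, q_4 = 42·8138 + 193 = 341989 → 13006214/341989
APPEND 35: p_5 = 35·13006214 + 309497 = 455526987, q_5 = 35·341989 + 8138 = 11977753 → 455526987/11977753
APPEND 5: p_6 = 5·455526987 + 13006214 = 2290641149, q_6 = 5·11977753 + 341989 = 60230754 → 2290641149/60230754
APPEND 18: p_7 = 18·2290641149 + 455526987 = 41687067669, q_7 = 18·60230754 + 11977753 = 1096131325 → 41687067669/1096131325
APPEND 38: p_8 = 38·41687067669 + 2290641149 = 1586399212571, q_8 = 38·1096131325 + 60230754 = 41713221104 → 1586399212571/41713221104
APPEND 42: p_9 = 42·1586399212571 + 41687067669 = 66670453995651, q_9 = 42·41713221104 + 1096131325 = 1753051417693 → 66670453995651/1753051417693

38/1
1217/32
309497/8138
2290641149/60230754
66670453995651/1753051417693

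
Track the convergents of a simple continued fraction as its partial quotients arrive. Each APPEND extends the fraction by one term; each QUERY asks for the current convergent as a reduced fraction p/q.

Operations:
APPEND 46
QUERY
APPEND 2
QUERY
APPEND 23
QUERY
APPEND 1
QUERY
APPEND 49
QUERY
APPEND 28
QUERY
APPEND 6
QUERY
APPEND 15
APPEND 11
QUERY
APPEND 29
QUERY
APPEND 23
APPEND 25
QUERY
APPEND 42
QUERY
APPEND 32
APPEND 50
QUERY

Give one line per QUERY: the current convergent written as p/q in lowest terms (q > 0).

APPEND 46: p_0 = 46·1 + 0 = 46, q_0 = 46·0 + 1 = 1 → 46/1
APPEND 2: p_1 = 2·46 + 1 = 93, q_1 = 2·1 + 0 = 2 → 93/2
APPEND 23: p_2 = 23·93 + 46 = 2185, q_2 = 23·2 + 1 = 47 → 2185/47
APPEND 1: p_3 = 1·2185 + 93 = 2278, q_3 = 1·47 + 2 = 49 → 2278/49
APPEND 49: p_4 = 49·2278 + 2185 = 113807, q_4 = 49·49 + 47 = 2448 → 113807/2448
APPEND 28: p_5 = 28·113807 + 2278 = 3188874, q_5 = 28·2448 + 49 = 68593 → 3188874/68593
APPEND 6: p_6 = 6·3188874 + 113807 = 19247051, q_6 = 6·68593 + 2448 = 414006 → 19247051/414006
APPEND 15: p_7 = 15·19247051 + 3188874 = 291894639, q_7 = 15·414006 + 68593 = 6278683 → 291894639/6278683
APPEND 11: p_8 = 11·291894639 + 19247051 = 3230088080, q_8 = 11·6278683 + 414006 = 69479519 → 3230088080/69479519
APPEND 29: p_9 = 29·3230088080 + 291894639 = 93964448959, q_9 = 29·69479519 + 6278683 = 2021184734 → 93964448959/2021184734
APPEND 23: p_10 = 23·93964448959 + 3230088080 = 2164412414137, q_10 = 23·2021184734 + 69479519 = 46556728401 → 2164412414137/46556728401
APPEND 25: p_11 = 25·2164412414137 + 93964448959 = 54204274802384, q_11 = 25·46556728401 + 2021184734 = 1165939394759 → 54204274802384/1165939394759
APPEND 42: p_12 = 42·54204274802384 + 2164412414137 = 2278743954114265, q_12 = 42·1165939394759 + 46556728401 = 49016011308279 → 2278743954114265/49016011308279
APPEND 32: p_13 = 32·2278743954114265 + 54204274802384 = 72974010806458864, q_13 = 32·49016011308279 + 1165939394759 = 1569678301259687 → 72974010806458864/1569678301259687
APPEND 50: p_14 = 50·72974010806458864 + 2278743954114265 = 3650979284277057465, q_14 = 50·1569678301259687 + 49016011308279 = 78532931074292629 → 3650979284277057465/78532931074292629

46/1
93/2
2185/47
2278/49
113807/2448
3188874/68593
19247051/414006
3230088080/69479519
93964448959/2021184734
54204274802384/1165939394759
2278743954114265/49016011308279
3650979284277057465/78532931074292629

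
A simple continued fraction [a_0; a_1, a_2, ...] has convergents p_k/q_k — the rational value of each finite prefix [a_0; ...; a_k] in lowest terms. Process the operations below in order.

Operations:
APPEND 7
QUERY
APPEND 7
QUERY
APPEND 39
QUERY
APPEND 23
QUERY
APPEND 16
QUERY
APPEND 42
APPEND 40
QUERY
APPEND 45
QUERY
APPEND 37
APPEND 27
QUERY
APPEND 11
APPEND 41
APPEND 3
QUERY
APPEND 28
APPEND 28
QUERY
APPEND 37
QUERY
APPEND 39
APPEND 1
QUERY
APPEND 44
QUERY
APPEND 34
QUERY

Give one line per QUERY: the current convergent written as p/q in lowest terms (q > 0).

7/1
50/7
1957/274
45061/6309
722933/101218
1217052813/170399818
54797784832/7672249275
54830645257951/7676850070086
75205055218977045/10529475455058694
59732233981166761537/8363122528787279170
2212223265479096883458/309733840459891194307
88548662853145042099857/12397716740924435051450
3982477605126047797610107/557587519501139686120943
135492787237138770160843495/18970373379779673763163512

APPEND 7: p_0 = 7·1 + 0 = 7, q_0 = 7·0 + 1 = 1 → 7/1
APPEND 7: p_1 = 7·7 + 1 = 50, q_1 = 7·1 + 0 = 7 → 50/7
APPEND 39: p_2 = 39·50 + 7 = 1957, q_2 = 39·7 + 1 = 274 → 1957/274
APPEND 23: p_3 = 23·1957 + 50 = 45061, q_3 = 23·274 + 7 = 6309 → 45061/6309
APPEND 16: p_4 = 16·45061 + 1957 = 722933, q_4 = 16·6309 + 274 = 101218 → 722933/101218
APPEND 42: p_5 = 42·722933 + 45061 = 30408247, q_5 = 42·101218 + 6309 = 4257465 → 30408247/4257465
APPEND 40: p_6 = 40·30408247 + 722933 = 1217052813, q_6 = 40·4257465 + 101218 = 170399818 → 1217052813/170399818
APPEND 45: p_7 = 45·1217052813 + 30408247 = 54797784832, q_7 = 45·170399818 + 4257465 = 7672249275 → 54797784832/7672249275
APPEND 37: p_8 = 37·54797784832 + 1217052813 = 2028735091597, q_8 = 37·7672249275 + 170399818 = 284043622993 → 2028735091597/284043622993
APPEND 27: p_9 = 27·2028735091597 + 54797784832 = 54830645257951, q_9 = 27·284043622993 + 7672249275 = 7676850070086 → 54830645257951/7676850070086
APPEND 11: p_10 = 11·54830645257951 + 2028735091597 = 605165832929058, q_10 = 11·7676850070086 + 284043622993 = 84729394393939 → 605165832929058/84729394393939
APPEND 41: p_11 = 41·605165832929058 + 54830645257951 = 24866629795349329, q_11 = 41·84729394393939 + 7676850070086 = 3481582020221585 → 24866629795349329/3481582020221585
APPEND 3: p_12 = 3·24866629795349329 + 605165832929058 = 75205055218977045, q_12 = 3·3481582020221585 + 84729394393939 = 10529475455058694 → 75205055218977045/10529475455058694
APPEND 28: p_13 = 28·75205055218977045 + 24866629795349329 = 2130608175926706589, q_13 = 28·10529475455058694 + 3481582020221585 = 298306894761865017 → 2130608175926706589/298306894761865017
APPEND 28: p_14 = 28·2130608175926706589 + 75205055218977045 = 59732233981166761537, q_14 = 28·298306894761865017 + 10529475455058694 = 8363122528787279170 → 59732233981166761537/8363122528787279170
APPEND 37: p_15 = 37·59732233981166761537 + 2130608175926706589 = 2212223265479096883458, q_15 = 37·8363122528787279170 + 298306894761865017 = 309733840459891194307 → 2212223265479096883458/309733840459891194307
APPEND 39: p_16 = 39·2212223265479096883458 + 59732233981166761537 = 86336439587665945216399, q_16 = 39·309733840459891194307 + 8363122528787279170 = 12087982900464543857143 → 86336439587665945216399/12087982900464543857143
APPEND 1: p_17 = 1·86336439587665945216399 + 2212223265479096883458 = 88548662853145042099857, q_17 = 1·12087982900464543857143 + 309733840459891194307 = 12397716740924435051450 → 88548662853145042099857/12397716740924435051450
APPEND 44: p_18 = 44·88548662853145042099857 + 86336439587665945216399 = 3982477605126047797610107, q_18 = 44·12397716740924435051450 + 12087982900464543857143 = 557587519501139686120943 → 3982477605126047797610107/557587519501139686120943
APPEND 34: p_19 = 34·3982477605126047797610107 + 88548662853145042099857 = 135492787237138770160843495, q_19 = 34·557587519501139686120943 + 12397716740924435051450 = 18970373379779673763163512 → 135492787237138770160843495/18970373379779673763163512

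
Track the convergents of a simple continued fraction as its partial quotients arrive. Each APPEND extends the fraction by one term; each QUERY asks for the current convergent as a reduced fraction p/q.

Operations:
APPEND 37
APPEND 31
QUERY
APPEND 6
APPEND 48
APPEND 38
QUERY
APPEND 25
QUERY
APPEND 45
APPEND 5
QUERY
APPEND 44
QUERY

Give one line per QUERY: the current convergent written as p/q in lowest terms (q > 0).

1148/31
12681749/342453
317377273/8570332
71790672443/1938607297
3173084246526/85684728461

APPEND 37: p_0 = 37·1 + 0 = 37, q_0 = 37·0 + 1 = 1 → 37/1
APPEND 31: p_1 = 31·37 + 1 = 1148, q_1 = 31·1 + 0 = 31 → 1148/31
APPEND 6: p_2 = 6·1148 + 37 = 6925, q_2 = 6·31 + 1 = 187 → 6925/187
APPEND 48: p_3 = 48·6925 + 1148 = 333548, q_3 = 48·187 + 31 = 9007 → 333548/9007
APPEND 38: p_4 = 38·333548 + 6925 = 12681749, q_4 = 38·9007 + 187 = 342453 → 12681749/342453
APPEND 25: p_5 = 25·12681749 + 333548 = 317377273, q_5 = 25·342453 + 9007 = 8570332 → 317377273/8570332
APPEND 45: p_6 = 45·317377273 + 12681749 = 14294659034, q_6 = 45·8570332 + 342453 = 386007393 → 14294659034/386007393
APPEND 5: p_7 = 5·14294659034 + 317377273 = 71790672443, q_7 = 5·386007393 + 8570332 = 1938607297 → 71790672443/1938607297
APPEND 44: p_8 = 44·71790672443 + 14294659034 = 3173084246526, q_8 = 44·1938607297 + 386007393 = 85684728461 → 3173084246526/85684728461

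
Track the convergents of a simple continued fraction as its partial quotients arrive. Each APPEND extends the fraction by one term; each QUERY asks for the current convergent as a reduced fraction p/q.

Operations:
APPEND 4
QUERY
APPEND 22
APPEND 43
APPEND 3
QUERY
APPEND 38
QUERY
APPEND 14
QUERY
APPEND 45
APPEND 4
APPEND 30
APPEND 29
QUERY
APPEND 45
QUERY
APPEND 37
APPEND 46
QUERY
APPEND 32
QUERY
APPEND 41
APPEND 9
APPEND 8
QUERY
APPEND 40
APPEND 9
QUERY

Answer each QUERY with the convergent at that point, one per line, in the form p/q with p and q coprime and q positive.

4/1
11582/2863
443947/109741
6226840/1539237
991353164851/245056476705
44645038084882/11035982052961
76076102104137192/18805550034121013
2436088125094695629/602186177484308678
7316254018862783597645/1808533523782901176627
2649286036430300650306967/654887405306202836462140

APPEND 4: p_0 = 4·1 + 0 = 4, q_0 = 4·0 + 1 = 1 → 4/1
APPEND 22: p_1 = 22·4 + 1 = 89, q_1 = 22·1 + 0 = 22 → 89/22
APPEND 43: p_2 = 43·89 + 4 = 3831, q_2 = 43·22 + 1 = 947 → 3831/947
APPEND 3: p_3 = 3·3831 + 89 = 11582, q_3 = 3·947 + 22 = 2863 → 11582/2863
APPEND 38: p_4 = 38·11582 + 3831 = 443947, q_4 = 38·2863 + 947 = 109741 → 443947/109741
APPEND 14: p_5 = 14·443947 + 11582 = 6226840, q_5 = 14·109741 + 2863 = 1539237 → 6226840/1539237
APPEND 45: p_6 = 45·6226840 + 443947 = 280651747, q_6 = 45·1539237 + 109741 = 69375406 → 280651747/69375406
APPEND 4: p_7 = 4·280651747 + 6226840 = 1128833828, q_7 = 4·69375406 + 1539237 = 279040861 → 1128833828/279040861
APPEND 30: p_8 = 30·1128833828 + 280651747 = 34145666587, q_8 = 30·279040861 + 69375406 = 8440601236 → 34145666587/8440601236
APPEND 29: p_9 = 29·34145666587 + 1128833828 = 991353164851, q_9 = 29·8440601236 + 279040861 = 245056476705 → 991353164851/245056476705
APPEND 45: p_10 = 45·991353164851 + 34145666587 = 44645038084882, q_10 = 45·245056476705 + 8440601236 = 11035982052961 → 44645038084882/11035982052961
APPEND 37: p_11 = 37·44645038084882 + 991353164851 = 1652857762305485, q_11 = 37·11035982052961 + 245056476705 = 408576392436262 → 1652857762305485/408576392436262
APPEND 46: p_12 = 46·1652857762305485 + 44645038084882 = 76076102104137192, q_12 = 46·408576392436262 + 11035982052961 = 18805550034121013 → 76076102104137192/18805550034121013
APPEND 32: p_13 = 32·76076102104137192 + 1652857762305485 = 2436088125094695629, q_13 = 32·18805550034121013 + 408576392436262 = 602186177484308678 → 2436088125094695629/602186177484308678
APPEND 41: p_14 = 41·2436088125094695629 + 76076102104137192 = 99955689230986657981, q_14 = 41·602186177484308678 + 18805550034121013 = 24708438826890776811 → 99955689230986657981/24708438826890776811
APPEND 9: p_15 = 9·99955689230986657981 + 2436088125094695629 = 902037291203974617458, q_15 = 9·24708438826890776811 + 602186177484308678 = 222978135619501299977 → 902037291203974617458/222978135619501299977
APPEND 8: p_16 = 8·902037291203974617458 + 99955689230986657981 = 7316254018862783597645, q_16 = 8·222978135619501299977 + 24708438826890776811 = 1808533523782901176627 → 7316254018862783597645/1808533523782901176627
APPEND 40: p_17 = 40·7316254018862783597645 + 902037291203974617458 = 293552198045715318523258, q_17 = 40·1808533523782901176627 + 222978135619501299977 = 72564319086935548365057 → 293552198045715318523258/72564319086935548365057
APPEND 9: p_18 = 9·293552198045715318523258 + 7316254018862783597645 = 2649286036430300650306967, q_18 = 9·72564319086935548365057 + 1808533523782901176627 = 654887405306202836462140 → 2649286036430300650306967/654887405306202836462140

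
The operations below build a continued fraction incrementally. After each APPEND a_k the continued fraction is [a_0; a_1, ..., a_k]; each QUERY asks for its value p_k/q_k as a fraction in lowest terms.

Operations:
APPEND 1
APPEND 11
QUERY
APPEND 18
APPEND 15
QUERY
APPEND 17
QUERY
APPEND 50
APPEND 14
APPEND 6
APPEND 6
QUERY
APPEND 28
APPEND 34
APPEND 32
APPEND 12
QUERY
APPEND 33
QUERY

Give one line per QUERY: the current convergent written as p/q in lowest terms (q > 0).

12/11
3267/2996
55756/51131
1464582080/1343093951
540967298317842/496093674763183
17896884467325265/16412325125410807

APPEND 1: p_0 = 1·1 + 0 = 1, q_0 = 1·0 + 1 = 1 → 1/1
APPEND 11: p_1 = 11·1 + 1 = 12, q_1 = 11·1 + 0 = 11 → 12/11
APPEND 18: p_2 = 18·12 + 1 = 217, q_2 = 18·11 + 1 = 199 → 217/199
APPEND 15: p_3 = 15·217 + 12 = 3267, q_3 = 15·199 + 11 = 2996 → 3267/2996
APPEND 17: p_4 = 17·3267 + 217 = 55756, q_4 = 17·2996 + 199 = 51131 → 55756/51131
APPEND 50: p_5 = 50·55756 + 3267 = 2791067, q_5 = 50·51131 + 2996 = 2559546 → 2791067/2559546
APPEND 14: p_6 = 14·2791067 + 55756 = 39130694, q_6 = 14·2559546 + 51131 = 35884775 → 39130694/35884775
APPEND 6: p_7 = 6·39130694 + 2791067 = 237575231, q_7 = 6·35884775 + 2559546 = 217868196 → 237575231/217868196
APPEND 6: p_8 = 6·237575231 + 39130694 = 1464582080, q_8 = 6·217868196 + 35884775 = 1343093951 → 1464582080/1343093951
APPEND 28: p_9 = 28·1464582080 + 237575231 = 41245873471, q_9 = 28·1343093951 + 217868196 = 37824498824 → 41245873471/37824498824
APPEND 34: p_10 = 34·41245873471 + 1464582080 = 1403824280094, q_10 = 34·37824498824 + 1343093951 = 1287376053967 → 1403824280094/1287376053967
APPEND 32: p_11 = 32·1403824280094 + 41245873471 = 44963622836479, q_11 = 32·1287376053967 + 37824498824 = 41233858225768 → 44963622836479/41233858225768
APPEND 12: p_12 = 12·44963622836479 + 1403824280094 = 540967298317842, q_12 = 12·41233858225768 + 1287376053967 = 496093674763183 → 540967298317842/496093674763183
APPEND 33: p_13 = 33·540967298317842 + 44963622836479 = 17896884467325265, q_13 = 33·496093674763183 + 41233858225768 = 16412325125410807 → 17896884467325265/16412325125410807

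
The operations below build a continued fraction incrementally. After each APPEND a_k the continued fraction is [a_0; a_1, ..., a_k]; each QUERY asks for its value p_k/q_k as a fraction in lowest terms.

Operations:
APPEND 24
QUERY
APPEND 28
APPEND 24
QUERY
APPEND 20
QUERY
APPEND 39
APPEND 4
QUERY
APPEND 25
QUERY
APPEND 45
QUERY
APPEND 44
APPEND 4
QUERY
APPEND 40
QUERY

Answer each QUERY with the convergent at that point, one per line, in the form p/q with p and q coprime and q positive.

24/1
16176/673
324193/13488
50963005/2120308
1286734828/53534405
57954030265/2411168533
10263010296217/426990967961
413071675915168/17185783668297

APPEND 24: p_0 = 24·1 + 0 = 24, q_0 = 24·0 + 1 = 1 → 24/1
APPEND 28: p_1 = 28·24 + 1 = 673, q_1 = 28·1 + 0 = 28 → 673/28
APPEND 24: p_2 = 24·673 + 24 = 16176, q_2 = 24·28 + 1 = 673 → 16176/673
APPEND 20: p_3 = 20·16176 + 673 = 324193, q_3 = 20·673 + 28 = 13488 → 324193/13488
APPEND 39: p_4 = 39·324193 + 16176 = 12659703, q_4 = 39·13488 + 673 = 526705 → 12659703/526705
APPEND 4: p_5 = 4·12659703 + 324193 = 50963005, q_5 = 4·526705 + 13488 = 2120308 → 50963005/2120308
APPEND 25: p_6 = 25·50963005 + 12659703 = 1286734828, q_6 = 25·2120308 + 526705 = 53534405 → 1286734828/53534405
APPEND 45: p_7 = 45·1286734828 + 50963005 = 57954030265, q_7 = 45·53534405 + 2120308 = 2411168533 → 57954030265/2411168533
APPEND 44: p_8 = 44·57954030265 + 1286734828 = 2551264066488, q_8 = 44·2411168533 + 53534405 = 106144949857 → 2551264066488/106144949857
APPEND 4: p_9 = 4·2551264066488 + 57954030265 = 10263010296217, q_9 = 4·106144949857 + 2411168533 = 426990967961 → 10263010296217/426990967961
APPEND 40: p_10 = 40·10263010296217 + 2551264066488 = 413071675915168, q_10 = 40·426990967961 + 106144949857 = 17185783668297 → 413071675915168/17185783668297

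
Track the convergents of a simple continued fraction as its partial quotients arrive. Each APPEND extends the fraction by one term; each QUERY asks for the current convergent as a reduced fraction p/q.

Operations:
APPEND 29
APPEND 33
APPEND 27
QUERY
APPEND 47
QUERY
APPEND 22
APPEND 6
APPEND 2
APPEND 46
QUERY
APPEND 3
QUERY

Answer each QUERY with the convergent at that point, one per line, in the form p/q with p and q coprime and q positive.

APPEND 29: p_0 = 29·1 + 0 = 29, q_0 = 29·0 + 1 = 1 → 29/1
APPEND 33: p_1 = 33·29 + 1 = 958, q_1 = 33·1 + 0 = 33 → 958/33
APPEND 27: p_2 = 27·958 + 29 = 25895, q_2 = 27·33 + 1 = 892 → 25895/892
APPEND 47: p_3 = 47·25895 + 958 = 1218023, q_3 = 47·892 + 33 = 41957 → 1218023/41957
APPEND 22: p_4 = 22·1218023 + 25895 = 26822401, q_4 = 22·41957 + 892 = 923946 → 26822401/923946
APPEND 6: p_5 = 6·26822401 + 1218023 = 162152429, q_5 = 6·923946 + 41957 = 5585633 → 162152429/5585633
APPEND 2: p_6 = 2·162152429 + 26822401 = 351127259, q_6 = 2·5585633 + 923946 = 12095212 → 351127259/12095212
APPEND 46: p_7 = 46·351127259 + 162152429 = 16314006343, q_7 = 46·12095212 + 5585633 = 561965385 → 16314006343/561965385
APPEND 3: p_8 = 3·16314006343 + 351127259 = 49293146288, q_8 = 3·561965385 + 12095212 = 1697991367 → 49293146288/1697991367

25895/892
1218023/41957
16314006343/561965385
49293146288/1697991367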